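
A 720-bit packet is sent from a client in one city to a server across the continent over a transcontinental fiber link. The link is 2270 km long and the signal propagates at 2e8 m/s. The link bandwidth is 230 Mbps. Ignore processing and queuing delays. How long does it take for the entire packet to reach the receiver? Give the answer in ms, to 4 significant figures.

Transmission delay = L/R = 720 / 230000000 = 0.00313043 ms.
Propagation delay = d/s = 2270000 m / 200000000 m/s = 11.35 ms.
Total = 11.35 ms.

11.35 ms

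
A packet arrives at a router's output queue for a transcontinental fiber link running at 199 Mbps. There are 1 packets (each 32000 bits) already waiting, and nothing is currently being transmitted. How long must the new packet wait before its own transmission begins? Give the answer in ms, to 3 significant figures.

0.161 ms

Each queued packet: L/R = 32000/199000000 = 0.160804 ms.
1 queued → 0.160804 ms.
Queuing delay = 0.161 ms.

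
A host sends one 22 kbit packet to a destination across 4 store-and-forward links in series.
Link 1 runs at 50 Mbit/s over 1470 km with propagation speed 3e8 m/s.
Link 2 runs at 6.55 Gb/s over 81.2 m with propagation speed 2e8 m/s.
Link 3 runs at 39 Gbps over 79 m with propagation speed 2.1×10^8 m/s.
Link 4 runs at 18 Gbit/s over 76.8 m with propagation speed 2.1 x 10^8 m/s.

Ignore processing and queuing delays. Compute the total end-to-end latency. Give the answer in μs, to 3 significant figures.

L = 22000 bits.
Transmission delays (L/R per hop): 440, 3.35878, 0.564103, 1.22222 μs; sum = 445.145 μs.
Propagation delays (d/s per hop): 4900, 0.406, 0.37619, 0.365714 μs; sum = 4901.15 μs.
End-to-end = 5350 μs.

5350 μs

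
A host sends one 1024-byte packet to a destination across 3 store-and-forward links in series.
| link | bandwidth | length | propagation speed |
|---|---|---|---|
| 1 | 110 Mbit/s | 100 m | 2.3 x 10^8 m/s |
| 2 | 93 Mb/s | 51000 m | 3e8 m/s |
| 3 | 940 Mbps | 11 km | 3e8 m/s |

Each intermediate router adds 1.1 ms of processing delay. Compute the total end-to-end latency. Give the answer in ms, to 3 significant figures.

L = 1024 × 8 = 8192 bits.
Transmission delays (L/R per hop): 0.0744727, 0.088086, 0.00871489 ms; sum = 0.171274 ms.
Propagation delays (d/s per hop): 0.000434783, 0.17, 0.0366667 ms; sum = 0.207101 ms.
Processing at 2 router(s): 2 × 1.1 ms = 2.2 ms.
End-to-end = 2.58 ms.

2.58 ms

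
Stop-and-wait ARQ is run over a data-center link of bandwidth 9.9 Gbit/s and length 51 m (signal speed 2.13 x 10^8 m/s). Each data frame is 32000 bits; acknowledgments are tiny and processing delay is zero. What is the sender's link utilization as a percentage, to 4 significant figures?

t_tx = L/R = 32000/9900000000 = 3.23232e-06 s.
t_prop = 51/213000000 = 2.39437e-07 s; RTT = 4.78873e-07 s.
Cycle = t_tx + RTT = 3.7112e-06 s.
Utilization = t_tx / cycle = 3.23232e-06/3.7112e-06 = 87.10 %.

87.10 %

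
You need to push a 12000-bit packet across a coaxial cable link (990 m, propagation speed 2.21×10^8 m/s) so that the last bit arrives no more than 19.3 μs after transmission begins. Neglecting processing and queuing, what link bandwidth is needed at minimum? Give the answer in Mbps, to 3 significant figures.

810 Mbps

Propagation delay = 990 / 221000000 = 4.47964 μs.
Transmission budget = 19.3 − 4.47964 = 14.8204 μs.
R ≥ L / t_tx = 12000 bits / 1.48204e-05 s = 810 Mbps.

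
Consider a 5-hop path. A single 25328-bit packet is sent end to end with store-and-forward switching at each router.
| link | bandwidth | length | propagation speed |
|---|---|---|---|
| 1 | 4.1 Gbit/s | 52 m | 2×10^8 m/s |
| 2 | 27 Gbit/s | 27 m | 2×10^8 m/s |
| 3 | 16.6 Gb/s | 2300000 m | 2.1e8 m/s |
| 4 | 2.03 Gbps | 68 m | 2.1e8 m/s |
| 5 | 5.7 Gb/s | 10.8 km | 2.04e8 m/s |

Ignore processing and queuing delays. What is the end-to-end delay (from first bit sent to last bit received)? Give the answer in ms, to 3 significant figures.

Transmission delays (L/R per hop): 0.00617756, 0.000938074, 0.00152578, 0.0124768, 0.00444351 ms; sum = 0.0255618 ms.
Propagation delays (d/s per hop): 0.00026, 0.000135, 10.9524, 0.00032381, 0.0529412 ms; sum = 11.006 ms.
End-to-end = 11.0 ms.

11.0 ms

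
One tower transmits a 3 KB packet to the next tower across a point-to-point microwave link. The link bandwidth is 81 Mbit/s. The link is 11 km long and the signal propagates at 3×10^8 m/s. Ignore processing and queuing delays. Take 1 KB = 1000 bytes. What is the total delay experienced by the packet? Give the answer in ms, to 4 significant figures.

0.3330 ms

L = 24000 bits.
Transmission delay = L/R = 24000 / 81000000 = 0.296296 ms.
Propagation delay = d/s = 11000 m / 300000000 m/s = 0.0366667 ms.
Total = 0.3330 ms.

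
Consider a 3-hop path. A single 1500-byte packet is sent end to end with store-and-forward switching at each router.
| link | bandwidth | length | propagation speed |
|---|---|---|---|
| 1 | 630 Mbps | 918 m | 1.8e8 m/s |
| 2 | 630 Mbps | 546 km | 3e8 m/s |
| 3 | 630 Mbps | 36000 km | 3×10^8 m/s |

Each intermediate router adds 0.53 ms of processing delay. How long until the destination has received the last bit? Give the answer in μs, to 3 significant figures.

123000 μs

L = 1500 × 8 = 12000 bits.
Transmission delay per hop = L/R = 12000/630000000 = 19.0476 μs; 3 hops → 57.1429 μs.
Propagation delays (d/s per hop): 5.1, 1820, 120000 μs; sum = 121825 μs.
Processing at 2 router(s): 2 × 0.53 ms = 1060 μs.
End-to-end = 123000 μs.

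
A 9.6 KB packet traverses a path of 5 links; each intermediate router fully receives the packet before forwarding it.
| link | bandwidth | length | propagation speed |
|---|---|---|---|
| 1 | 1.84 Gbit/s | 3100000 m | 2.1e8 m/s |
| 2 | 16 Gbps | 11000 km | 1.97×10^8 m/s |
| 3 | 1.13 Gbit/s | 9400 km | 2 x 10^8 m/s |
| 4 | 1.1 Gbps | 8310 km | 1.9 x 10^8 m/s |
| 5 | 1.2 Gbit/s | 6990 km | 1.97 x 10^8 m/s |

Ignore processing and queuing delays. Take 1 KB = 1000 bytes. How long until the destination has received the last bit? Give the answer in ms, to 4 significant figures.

197.1 ms

L = 76800 bits.
Transmission delays (L/R per hop): 0.0417391, 0.0048, 0.0679646, 0.0698182, 0.064 ms; sum = 0.248322 ms.
Propagation delays (d/s per hop): 14.7619, 55.8376, 47, 43.7368, 35.4822 ms; sum = 196.819 ms.
End-to-end = 197.1 ms.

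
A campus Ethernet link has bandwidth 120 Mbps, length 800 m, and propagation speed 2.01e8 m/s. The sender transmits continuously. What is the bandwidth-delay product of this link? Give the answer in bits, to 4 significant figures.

477.6 bits

Propagation delay = 800 / 2.01e+08 = 3.9801e-06 s.
BDP = R × t_prop = 120000000 × 3.9801e-06 = 477.612 bits.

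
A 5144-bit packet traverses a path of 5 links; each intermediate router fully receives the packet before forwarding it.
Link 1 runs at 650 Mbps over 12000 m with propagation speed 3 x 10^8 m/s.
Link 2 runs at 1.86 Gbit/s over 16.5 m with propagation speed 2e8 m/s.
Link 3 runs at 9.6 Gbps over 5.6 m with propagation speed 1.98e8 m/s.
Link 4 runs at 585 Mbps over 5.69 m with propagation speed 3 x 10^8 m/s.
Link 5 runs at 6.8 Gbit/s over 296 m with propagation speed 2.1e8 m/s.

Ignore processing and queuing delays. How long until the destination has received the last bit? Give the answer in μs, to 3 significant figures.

Transmission delays (L/R per hop): 7.91385, 2.76559, 0.535833, 8.79316, 0.756471 μs; sum = 20.7649 μs.
Propagation delays (d/s per hop): 40, 0.0825, 0.0282828, 0.0189667, 1.40952 μs; sum = 41.5393 μs.
End-to-end = 62.3 μs.

62.3 μs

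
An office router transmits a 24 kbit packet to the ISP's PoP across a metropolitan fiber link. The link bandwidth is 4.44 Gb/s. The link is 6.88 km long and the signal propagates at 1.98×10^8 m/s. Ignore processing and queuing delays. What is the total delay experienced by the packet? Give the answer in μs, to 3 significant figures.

L = 24000 bits.
Transmission delay = L/R = 24000 / 4440000000 = 5.40541 μs.
Propagation delay = d/s = 6880 m / 198000000 m/s = 34.7475 μs.
Total = 40.2 μs.

40.2 μs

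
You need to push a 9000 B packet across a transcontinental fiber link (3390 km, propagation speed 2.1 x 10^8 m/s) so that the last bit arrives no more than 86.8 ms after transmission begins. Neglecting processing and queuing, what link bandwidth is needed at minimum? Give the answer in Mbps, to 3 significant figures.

1.02 Mbps

L = 72000 bits.
Propagation delay = 3390000 / 210000000 = 16.1429 ms.
Transmission budget = 86.8 − 16.1429 = 70.6571 ms.
R ≥ L / t_tx = 72000 bits / 0.0706571 s = 1.02 Mbps.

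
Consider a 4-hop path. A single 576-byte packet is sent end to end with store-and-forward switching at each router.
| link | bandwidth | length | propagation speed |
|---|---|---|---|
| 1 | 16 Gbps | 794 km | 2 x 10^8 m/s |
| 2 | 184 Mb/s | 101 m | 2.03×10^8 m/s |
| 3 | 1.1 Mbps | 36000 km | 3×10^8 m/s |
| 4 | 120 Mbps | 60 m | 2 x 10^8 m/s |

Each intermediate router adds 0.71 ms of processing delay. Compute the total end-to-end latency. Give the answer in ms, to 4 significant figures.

130.4 ms

L = 576 × 8 = 4608 bits.
Transmission delays (L/R per hop): 0.000288, 0.0250435, 4.18909, 0.0384 ms; sum = 4.25282 ms.
Propagation delays (d/s per hop): 3.97, 0.000497537, 120, 0.0003 ms; sum = 123.971 ms.
Processing at 3 router(s): 3 × 0.71 ms = 2.13 ms.
End-to-end = 130.4 ms.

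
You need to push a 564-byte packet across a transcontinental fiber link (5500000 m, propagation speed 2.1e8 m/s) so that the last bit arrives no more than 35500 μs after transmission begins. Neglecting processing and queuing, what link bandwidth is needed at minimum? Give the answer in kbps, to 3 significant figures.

485 kbps

L = 4512 bits.
Propagation delay = 5500000 / 210000000 = 26190.5 μs.
Transmission budget = 35500 − 26190.5 = 9309.52 μs.
R ≥ L / t_tx = 4512 bits / 0.00930952 s = 485 kbps.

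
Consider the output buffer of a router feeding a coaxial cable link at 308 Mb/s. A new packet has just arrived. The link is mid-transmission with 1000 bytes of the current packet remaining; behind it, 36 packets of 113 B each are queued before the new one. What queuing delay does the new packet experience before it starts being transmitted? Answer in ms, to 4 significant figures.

0.1316 ms

Each queued packet: L/R = 904/308000000 = 0.00293506 ms.
36 queued → 0.105662 ms.
Plus remaining 8000 bits of current packet: 0.025974 ms.
Queuing delay = 0.1316 ms.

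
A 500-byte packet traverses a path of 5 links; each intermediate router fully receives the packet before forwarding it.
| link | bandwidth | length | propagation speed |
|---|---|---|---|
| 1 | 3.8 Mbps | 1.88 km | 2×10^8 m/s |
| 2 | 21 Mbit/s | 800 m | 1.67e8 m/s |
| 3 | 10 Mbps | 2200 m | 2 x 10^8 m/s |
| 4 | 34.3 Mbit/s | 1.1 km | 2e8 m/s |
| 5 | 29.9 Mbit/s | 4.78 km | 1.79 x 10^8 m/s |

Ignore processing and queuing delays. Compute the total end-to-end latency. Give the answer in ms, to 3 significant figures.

1.95 ms

L = 500 × 8 = 4000 bits.
Transmission delays (L/R per hop): 1.05263, 0.190476, 0.4, 0.116618, 0.133779 ms; sum = 1.89351 ms.
Propagation delays (d/s per hop): 0.0094, 0.00479042, 0.011, 0.0055, 0.0267039 ms; sum = 0.0573943 ms.
End-to-end = 1.95 ms.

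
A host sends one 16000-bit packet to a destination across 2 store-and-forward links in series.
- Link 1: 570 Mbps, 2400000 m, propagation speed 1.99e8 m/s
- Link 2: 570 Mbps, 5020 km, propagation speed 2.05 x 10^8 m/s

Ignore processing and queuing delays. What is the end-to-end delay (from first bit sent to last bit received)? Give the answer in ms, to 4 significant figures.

36.60 ms

Transmission delay per hop = L/R = 16000/570000000 = 0.0280702 ms; 2 hops → 0.0561404 ms.
Propagation delays (d/s per hop): 12.0603, 24.4878 ms; sum = 36.5481 ms.
End-to-end = 36.60 ms.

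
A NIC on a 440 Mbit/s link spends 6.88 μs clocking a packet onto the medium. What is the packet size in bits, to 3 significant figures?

L = R × t_tx = 440000000 b/s × 6.88e-06 s = 3027.2 bits.

3030 bits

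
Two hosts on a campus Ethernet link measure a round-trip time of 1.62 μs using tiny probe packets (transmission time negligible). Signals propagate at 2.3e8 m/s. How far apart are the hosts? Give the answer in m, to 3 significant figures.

186 m

One-way propagation = RTT/2 = 0.81 μs.
d = s × t = 2.3e+08 × 8.1e-07 = 186 m.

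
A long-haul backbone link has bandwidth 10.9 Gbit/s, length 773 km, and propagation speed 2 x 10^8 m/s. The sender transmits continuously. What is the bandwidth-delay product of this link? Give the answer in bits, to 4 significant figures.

Propagation delay = 773000 / 200000000 = 0.003865 s.
BDP = R × t_prop = 10900000000 × 0.003865 = 42128500 bits.

42130000 bits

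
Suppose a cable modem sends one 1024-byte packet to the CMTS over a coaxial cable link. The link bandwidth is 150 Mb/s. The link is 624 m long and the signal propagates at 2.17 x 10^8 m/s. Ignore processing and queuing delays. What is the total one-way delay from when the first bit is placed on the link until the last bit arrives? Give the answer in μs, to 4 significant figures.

57.49 μs

L = 1024 × 8 = 8192 bits.
Transmission delay = L/R = 8192 / 150000000 = 54.6133 μs.
Propagation delay = d/s = 624 m / 217000000 m/s = 2.87558 μs.
Total = 57.49 μs.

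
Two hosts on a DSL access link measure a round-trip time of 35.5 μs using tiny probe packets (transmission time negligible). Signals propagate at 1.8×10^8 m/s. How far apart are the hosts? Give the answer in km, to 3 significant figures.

3.20 km

One-way propagation = RTT/2 = 17.75 μs.
d = s × t = 180000000 × 1.775e-05 = 3.20 km.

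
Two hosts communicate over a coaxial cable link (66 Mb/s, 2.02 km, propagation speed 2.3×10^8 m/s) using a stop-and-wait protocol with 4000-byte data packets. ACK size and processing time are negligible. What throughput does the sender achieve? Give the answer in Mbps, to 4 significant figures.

t_tx = L/R = 32000/66000000 = 0.000484848 s.
t_prop = 2020/2.3e+08 = 8.78261e-06 s; RTT = 1.75652e-05 s.
Cycle = t_tx + RTT = 0.000502414 s.
Throughput = L / cycle = 32000 / 0.000502414 = 63.69 Mbps.

63.69 Mbps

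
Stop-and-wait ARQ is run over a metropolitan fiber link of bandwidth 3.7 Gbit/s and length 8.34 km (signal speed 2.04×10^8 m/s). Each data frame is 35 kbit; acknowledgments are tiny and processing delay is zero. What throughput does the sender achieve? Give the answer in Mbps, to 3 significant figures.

t_tx = L/R = 35000/3700000000 = 9.45946e-06 s.
t_prop = 8340/204000000 = 4.08824e-05 s; RTT = 8.17647e-05 s.
Cycle = t_tx + RTT = 9.12242e-05 s.
Throughput = L / cycle = 35000 / 9.12242e-05 = 384 Mbps.

384 Mbps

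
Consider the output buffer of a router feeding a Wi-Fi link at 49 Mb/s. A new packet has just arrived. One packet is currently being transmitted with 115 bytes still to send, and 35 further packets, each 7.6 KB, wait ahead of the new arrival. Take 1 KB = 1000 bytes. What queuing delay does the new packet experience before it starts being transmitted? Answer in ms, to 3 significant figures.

Each queued packet: L/R = 60800/49000000 = 1.24082 ms.
35 queued → 43.4286 ms.
Plus remaining 920 bits of current packet: 0.0187755 ms.
Queuing delay = 43.4 ms.

43.4 ms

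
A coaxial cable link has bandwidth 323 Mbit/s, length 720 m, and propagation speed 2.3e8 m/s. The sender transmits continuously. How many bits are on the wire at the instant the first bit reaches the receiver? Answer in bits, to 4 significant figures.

Propagation delay = 720 / 2.3e+08 = 3.13043e-06 s.
BDP = R × t_prop = 323000000 × 3.13043e-06 = 1011.13 bits.

1011 bits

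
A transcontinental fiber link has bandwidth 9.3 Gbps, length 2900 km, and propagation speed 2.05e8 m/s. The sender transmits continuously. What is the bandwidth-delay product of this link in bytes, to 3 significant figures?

16400000 bytes

Propagation delay = 2900000 / 2.05e+08 = 0.0141463 s.
BDP = R × t_prop = 9300000000 × 0.0141463 = 131561000 bits.
In bytes: 131561000/8 = 16400000 bytes.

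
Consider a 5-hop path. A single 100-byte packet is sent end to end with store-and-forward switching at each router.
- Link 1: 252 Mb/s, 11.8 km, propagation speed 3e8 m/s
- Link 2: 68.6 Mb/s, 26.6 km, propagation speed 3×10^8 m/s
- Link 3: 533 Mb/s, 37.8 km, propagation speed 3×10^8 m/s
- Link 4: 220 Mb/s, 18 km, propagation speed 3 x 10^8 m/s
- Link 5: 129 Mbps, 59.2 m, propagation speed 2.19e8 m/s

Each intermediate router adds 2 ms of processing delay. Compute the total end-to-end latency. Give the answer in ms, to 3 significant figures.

8.34 ms

L = 100 × 8 = 800 bits.
Transmission delays (L/R per hop): 0.0031746, 0.0116618, 0.00150094, 0.00363636, 0.00620155 ms; sum = 0.0261753 ms.
Propagation delays (d/s per hop): 0.0393333, 0.0886667, 0.126, 0.06, 0.00027032 ms; sum = 0.31427 ms.
Processing at 4 router(s): 4 × 2 ms = 8 ms.
End-to-end = 8.34 ms.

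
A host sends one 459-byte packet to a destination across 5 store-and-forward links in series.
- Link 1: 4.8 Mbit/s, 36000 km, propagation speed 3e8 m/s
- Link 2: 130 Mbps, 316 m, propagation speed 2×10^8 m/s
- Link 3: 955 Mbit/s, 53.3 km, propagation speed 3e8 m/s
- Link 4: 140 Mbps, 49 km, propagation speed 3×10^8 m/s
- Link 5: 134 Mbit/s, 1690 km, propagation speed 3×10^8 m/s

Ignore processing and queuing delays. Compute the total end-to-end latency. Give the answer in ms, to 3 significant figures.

127 ms

L = 459 × 8 = 3672 bits.
Transmission delays (L/R per hop): 0.765, 0.0282462, 0.00384503, 0.0262286, 0.027403 ms; sum = 0.850723 ms.
Propagation delays (d/s per hop): 120, 0.00158, 0.177667, 0.163333, 5.63333 ms; sum = 125.976 ms.
End-to-end = 127 ms.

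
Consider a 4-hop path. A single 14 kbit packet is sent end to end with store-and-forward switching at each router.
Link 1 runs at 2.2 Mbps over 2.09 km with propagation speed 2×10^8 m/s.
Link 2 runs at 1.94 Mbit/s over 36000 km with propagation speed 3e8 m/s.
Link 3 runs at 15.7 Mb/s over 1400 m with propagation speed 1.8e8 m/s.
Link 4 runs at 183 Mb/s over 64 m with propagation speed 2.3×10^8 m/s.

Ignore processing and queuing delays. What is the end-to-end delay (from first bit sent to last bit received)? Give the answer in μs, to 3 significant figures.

L = 14000 bits.
Transmission delays (L/R per hop): 6363.64, 7216.49, 891.72, 76.5027 μs; sum = 14548.4 μs.
Propagation delays (d/s per hop): 10.45, 120000, 7.77778, 0.278261 μs; sum = 120019 μs.
End-to-end = 135000 μs.

135000 μs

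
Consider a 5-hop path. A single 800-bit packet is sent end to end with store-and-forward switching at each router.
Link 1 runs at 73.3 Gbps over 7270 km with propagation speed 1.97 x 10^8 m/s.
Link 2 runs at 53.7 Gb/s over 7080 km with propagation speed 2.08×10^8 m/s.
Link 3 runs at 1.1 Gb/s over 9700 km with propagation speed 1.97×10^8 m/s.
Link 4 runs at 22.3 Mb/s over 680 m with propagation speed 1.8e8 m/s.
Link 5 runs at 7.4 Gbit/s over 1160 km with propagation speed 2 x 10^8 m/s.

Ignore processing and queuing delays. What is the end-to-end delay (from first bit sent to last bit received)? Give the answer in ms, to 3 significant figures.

126 ms

Transmission delays (L/R per hop): 1.09141e-05, 1.48976e-05, 0.000727273, 0.0358744, 0.000108108 ms; sum = 0.0367356 ms.
Propagation delays (d/s per hop): 36.9036, 34.0385, 49.2386, 0.00377778, 5.8 ms; sum = 125.984 ms.
End-to-end = 126 ms.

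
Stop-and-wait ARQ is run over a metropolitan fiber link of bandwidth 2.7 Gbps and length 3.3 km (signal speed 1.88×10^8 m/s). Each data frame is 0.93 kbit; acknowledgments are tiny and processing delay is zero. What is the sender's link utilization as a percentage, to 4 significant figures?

0.9716 %

t_tx = L/R = 930/2700000000 = 3.44444e-07 s.
t_prop = 3300/188000000 = 1.75532e-05 s; RTT = 3.51064e-05 s.
Cycle = t_tx + RTT = 3.54508e-05 s.
Utilization = t_tx / cycle = 3.44444e-07/3.54508e-05 = 0.9716 %.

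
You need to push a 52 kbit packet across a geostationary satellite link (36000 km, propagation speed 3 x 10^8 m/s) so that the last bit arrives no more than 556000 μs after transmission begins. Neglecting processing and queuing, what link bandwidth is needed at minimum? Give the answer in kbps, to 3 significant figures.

Propagation delay = 36000000 / 300000000 = 120000 μs.
Transmission budget = 556000 − 120000 = 436000 μs.
R ≥ L / t_tx = 52000 bits / 0.436 s = 119 kbps.

119 kbps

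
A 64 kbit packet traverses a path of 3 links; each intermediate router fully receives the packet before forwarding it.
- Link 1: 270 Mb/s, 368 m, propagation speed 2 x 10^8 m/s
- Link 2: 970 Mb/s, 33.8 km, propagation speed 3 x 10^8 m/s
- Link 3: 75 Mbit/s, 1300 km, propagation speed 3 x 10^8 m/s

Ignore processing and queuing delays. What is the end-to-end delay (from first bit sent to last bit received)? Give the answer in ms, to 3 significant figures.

L = 64000 bits.
Transmission delays (L/R per hop): 0.237037, 0.0659794, 0.853333 ms; sum = 1.15635 ms.
Propagation delays (d/s per hop): 0.00184, 0.112667, 4.33333 ms; sum = 4.44784 ms.
End-to-end = 5.60 ms.

5.60 ms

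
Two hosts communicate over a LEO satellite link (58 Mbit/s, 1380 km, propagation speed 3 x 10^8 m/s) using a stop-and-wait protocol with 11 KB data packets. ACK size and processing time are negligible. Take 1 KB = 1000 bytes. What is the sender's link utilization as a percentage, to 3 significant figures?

t_tx = L/R = 88000/58000000 = 0.00151724 s.
t_prop = 1380000/300000000 = 0.0046 s; RTT = 0.0092 s.
Cycle = t_tx + RTT = 0.0107172 s.
Utilization = t_tx / cycle = 0.00151724/0.0107172 = 14.2 %.

14.2 %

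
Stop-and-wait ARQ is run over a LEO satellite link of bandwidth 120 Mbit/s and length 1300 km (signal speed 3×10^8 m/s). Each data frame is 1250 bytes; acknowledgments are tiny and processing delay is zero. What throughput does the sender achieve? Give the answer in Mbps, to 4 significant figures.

1.143 Mbps

t_tx = L/R = 10000/120000000 = 8.33333e-05 s.
t_prop = 1300000/300000000 = 0.00433333 s; RTT = 0.00866667 s.
Cycle = t_tx + RTT = 0.00875 s.
Throughput = L / cycle = 10000 / 0.00875 = 1.143 Mbps.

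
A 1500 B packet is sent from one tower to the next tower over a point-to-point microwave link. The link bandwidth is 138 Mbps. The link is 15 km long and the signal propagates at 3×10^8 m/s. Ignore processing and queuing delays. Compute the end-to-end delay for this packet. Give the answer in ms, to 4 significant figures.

0.1370 ms

L = 1500 × 8 = 12000 bits.
Transmission delay = L/R = 12000 / 138000000 = 0.0869565 ms.
Propagation delay = d/s = 15000 m / 300000000 m/s = 0.05 ms.
Total = 0.1370 ms.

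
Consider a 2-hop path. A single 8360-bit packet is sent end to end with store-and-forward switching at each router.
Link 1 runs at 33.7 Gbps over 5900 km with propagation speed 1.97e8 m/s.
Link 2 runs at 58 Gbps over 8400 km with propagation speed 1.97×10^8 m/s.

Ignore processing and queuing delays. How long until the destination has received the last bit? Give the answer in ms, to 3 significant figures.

72.6 ms

Transmission delays (L/R per hop): 0.000248071, 0.000144138 ms; sum = 0.000392209 ms.
Propagation delays (d/s per hop): 29.9492, 42.6396 ms; sum = 72.5888 ms.
End-to-end = 72.6 ms.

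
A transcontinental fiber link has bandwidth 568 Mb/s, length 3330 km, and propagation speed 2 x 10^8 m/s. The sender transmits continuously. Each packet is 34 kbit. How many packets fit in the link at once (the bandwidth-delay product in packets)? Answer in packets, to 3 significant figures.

278 packets

Propagation delay = 3330000 / 200000000 = 0.01665 s.
BDP = R × t_prop = 568000000 × 0.01665 = 9457200 bits.
In packets of 34000 bits: 278 packets.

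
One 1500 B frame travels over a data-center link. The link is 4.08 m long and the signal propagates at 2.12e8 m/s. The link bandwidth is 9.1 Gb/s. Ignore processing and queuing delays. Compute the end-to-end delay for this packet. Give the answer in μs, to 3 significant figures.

L = 1500 × 8 = 12000 bits.
Transmission delay = L/R = 12000 / 9100000000 = 1.31868 μs.
Propagation delay = d/s = 4.08 m / 212000000 m/s = 0.0192453 μs.
Total = 1.34 μs.

1.34 μs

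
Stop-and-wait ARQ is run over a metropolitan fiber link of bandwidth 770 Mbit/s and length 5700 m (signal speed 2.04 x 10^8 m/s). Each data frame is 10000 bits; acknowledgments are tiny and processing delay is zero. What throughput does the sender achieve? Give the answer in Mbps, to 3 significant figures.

t_tx = L/R = 10000/770000000 = 1.2987e-05 s.
t_prop = 5700/204000000 = 2.79412e-05 s; RTT = 5.58824e-05 s.
Cycle = t_tx + RTT = 6.88694e-05 s.
Throughput = L / cycle = 10000 / 6.88694e-05 = 145 Mbps.

145 Mbps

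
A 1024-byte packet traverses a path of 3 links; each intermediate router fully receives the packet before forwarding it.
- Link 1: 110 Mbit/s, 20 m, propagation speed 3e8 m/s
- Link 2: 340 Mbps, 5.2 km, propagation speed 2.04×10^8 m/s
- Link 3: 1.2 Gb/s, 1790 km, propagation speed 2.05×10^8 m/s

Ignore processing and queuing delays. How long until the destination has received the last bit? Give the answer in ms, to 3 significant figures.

L = 1024 × 8 = 8192 bits.
Transmission delays (L/R per hop): 0.0744727, 0.0240941, 0.00682667 ms; sum = 0.105394 ms.
Propagation delays (d/s per hop): 6.66667e-05, 0.0254902, 8.73171 ms; sum = 8.75726 ms.
End-to-end = 8.86 ms.

8.86 ms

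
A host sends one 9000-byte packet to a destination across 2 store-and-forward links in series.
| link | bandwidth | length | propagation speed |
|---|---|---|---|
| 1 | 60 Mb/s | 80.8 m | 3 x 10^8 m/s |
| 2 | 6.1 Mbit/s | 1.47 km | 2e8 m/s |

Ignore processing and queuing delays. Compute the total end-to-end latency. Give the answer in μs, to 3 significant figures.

13000 μs

L = 9000 × 8 = 72000 bits.
Transmission delays (L/R per hop): 1200, 11803.3 μs; sum = 13003.3 μs.
Propagation delays (d/s per hop): 0.269333, 7.35 μs; sum = 7.61933 μs.
End-to-end = 13000 μs.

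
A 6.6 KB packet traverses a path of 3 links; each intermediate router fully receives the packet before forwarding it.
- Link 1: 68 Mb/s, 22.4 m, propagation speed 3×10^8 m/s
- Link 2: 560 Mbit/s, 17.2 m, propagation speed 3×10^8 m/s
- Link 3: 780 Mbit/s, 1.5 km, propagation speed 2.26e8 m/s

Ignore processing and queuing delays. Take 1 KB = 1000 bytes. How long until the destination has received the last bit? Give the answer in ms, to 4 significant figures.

L = 52800 bits.
Transmission delays (L/R per hop): 0.776471, 0.0942857, 0.0676923 ms; sum = 0.938449 ms.
Propagation delays (d/s per hop): 7.46667e-05, 5.73333e-05, 0.00663717 ms; sum = 0.00676917 ms.
End-to-end = 0.9452 ms.

0.9452 ms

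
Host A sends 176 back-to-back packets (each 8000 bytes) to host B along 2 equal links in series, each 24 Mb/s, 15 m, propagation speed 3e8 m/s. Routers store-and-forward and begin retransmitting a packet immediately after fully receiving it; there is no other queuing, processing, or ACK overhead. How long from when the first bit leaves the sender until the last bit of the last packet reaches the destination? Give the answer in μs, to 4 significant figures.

Per-hop transmission t_tx = L/R = 64000/24000000 = 2666.67 μs.
Per-hop propagation t_prop = 15/300000000 = 0.05 μs.
Pipeline fill: first packet needs 2·t_tx to clear all hops; remaining 175 packets each add one t_tx.
Total = (2+176-1)·t_tx + 2·t_prop = 177·2666.67 + 2·0.05 = 472000 μs.

472000 μs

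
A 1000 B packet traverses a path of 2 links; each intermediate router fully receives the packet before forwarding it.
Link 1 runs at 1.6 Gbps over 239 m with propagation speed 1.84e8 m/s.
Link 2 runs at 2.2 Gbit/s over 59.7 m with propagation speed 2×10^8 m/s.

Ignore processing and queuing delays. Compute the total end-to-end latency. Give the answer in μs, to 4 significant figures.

L = 1000 × 8 = 8000 bits.
Transmission delays (L/R per hop): 5, 3.63636 μs; sum = 8.63636 μs.
Propagation delays (d/s per hop): 1.29891, 0.2985 μs; sum = 1.59741 μs.
End-to-end = 10.23 μs.

10.23 μs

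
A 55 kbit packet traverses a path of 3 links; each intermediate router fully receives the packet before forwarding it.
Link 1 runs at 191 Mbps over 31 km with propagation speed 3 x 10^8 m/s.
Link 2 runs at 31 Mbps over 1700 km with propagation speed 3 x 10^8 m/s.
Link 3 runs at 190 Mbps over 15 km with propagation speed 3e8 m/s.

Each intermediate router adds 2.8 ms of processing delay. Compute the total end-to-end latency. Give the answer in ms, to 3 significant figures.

13.8 ms

L = 55000 bits.
Transmission delays (L/R per hop): 0.287958, 1.77419, 0.289474 ms; sum = 2.35163 ms.
Propagation delays (d/s per hop): 0.103333, 5.66667, 0.05 ms; sum = 5.82 ms.
Processing at 2 router(s): 2 × 2.8 ms = 5.6 ms.
End-to-end = 13.8 ms.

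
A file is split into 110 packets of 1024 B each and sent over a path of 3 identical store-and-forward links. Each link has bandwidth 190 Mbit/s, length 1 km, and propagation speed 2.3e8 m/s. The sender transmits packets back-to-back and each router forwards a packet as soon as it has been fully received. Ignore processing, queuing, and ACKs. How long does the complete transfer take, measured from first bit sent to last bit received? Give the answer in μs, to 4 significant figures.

4842 μs

Per-hop transmission t_tx = L/R = 8192/190000000 = 43.1158 μs.
Per-hop propagation t_prop = 1000/2.3e+08 = 4.34783 μs.
Pipeline fill: first packet needs 3·t_tx to clear all hops; remaining 109 packets each add one t_tx.
Total = (3+110-1)·t_tx + 3·t_prop = 112·43.1158 + 3·4.34783 = 4842 μs.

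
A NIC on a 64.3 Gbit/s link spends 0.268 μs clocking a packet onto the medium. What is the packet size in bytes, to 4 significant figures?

L = R × t_tx = 64300000000 b/s × 2.68e-07 s = 17232.4 bits.
In bytes: 17232.4 / 8 = 2154 bytes.

2154 bytes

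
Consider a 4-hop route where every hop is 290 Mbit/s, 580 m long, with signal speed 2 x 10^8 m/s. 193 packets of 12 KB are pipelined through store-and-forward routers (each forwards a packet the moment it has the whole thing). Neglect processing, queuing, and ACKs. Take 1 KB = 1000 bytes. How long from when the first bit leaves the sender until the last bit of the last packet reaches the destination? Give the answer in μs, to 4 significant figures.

64890 μs

Per-hop transmission t_tx = L/R = 96000/290000000 = 331.034 μs.
Per-hop propagation t_prop = 580/200000000 = 2.9 μs.
Pipeline fill: first packet needs 4·t_tx to clear all hops; remaining 192 packets each add one t_tx.
Total = (4+193-1)·t_tx + 4·t_prop = 196·331.034 + 4·2.9 = 64890 μs.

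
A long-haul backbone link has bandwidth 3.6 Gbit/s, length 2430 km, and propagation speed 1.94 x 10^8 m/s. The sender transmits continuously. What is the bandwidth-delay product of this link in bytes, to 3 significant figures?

5640000 bytes

Propagation delay = 2430000 / 194000000 = 0.0125258 s.
BDP = R × t_prop = 3600000000 × 0.0125258 = 45092800 bits.
In bytes: 45092800/8 = 5640000 bytes.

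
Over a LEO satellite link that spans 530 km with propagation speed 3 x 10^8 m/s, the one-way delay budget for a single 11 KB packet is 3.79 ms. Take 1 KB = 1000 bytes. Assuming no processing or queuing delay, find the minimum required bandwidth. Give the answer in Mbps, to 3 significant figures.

L = 88000 bits.
Propagation delay = 530000 / 300000000 = 1.76667 ms.
Transmission budget = 3.79 − 1.76667 = 2.02333 ms.
R ≥ L / t_tx = 88000 bits / 0.00202333 s = 43.5 Mbps.

43.5 Mbps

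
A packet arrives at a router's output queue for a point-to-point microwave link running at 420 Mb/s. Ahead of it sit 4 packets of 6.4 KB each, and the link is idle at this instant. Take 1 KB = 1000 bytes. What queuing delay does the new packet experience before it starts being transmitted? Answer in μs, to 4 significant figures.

487.6 μs

Each queued packet: L/R = 51200/420000000 = 121.905 μs.
4 queued → 487.619 μs.
Queuing delay = 487.6 μs.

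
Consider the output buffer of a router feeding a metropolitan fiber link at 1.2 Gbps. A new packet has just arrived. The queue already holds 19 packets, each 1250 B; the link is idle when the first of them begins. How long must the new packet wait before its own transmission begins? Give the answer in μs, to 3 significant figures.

Each queued packet: L/R = 10000/1200000000 = 8.33333 μs.
19 queued → 158.333 μs.
Queuing delay = 158 μs.

158 μs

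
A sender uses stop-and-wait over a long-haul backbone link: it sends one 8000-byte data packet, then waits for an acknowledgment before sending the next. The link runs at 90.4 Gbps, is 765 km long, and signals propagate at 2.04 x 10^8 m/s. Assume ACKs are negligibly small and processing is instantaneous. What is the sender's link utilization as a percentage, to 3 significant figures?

t_tx = L/R = 64000/90400000000 = 7.07965e-07 s.
t_prop = 765000/204000000 = 0.00375 s; RTT = 0.0075 s.
Cycle = t_tx + RTT = 0.00750071 s.
Utilization = t_tx / cycle = 7.07965e-07/0.00750071 = 0.00944 %.

0.00944 %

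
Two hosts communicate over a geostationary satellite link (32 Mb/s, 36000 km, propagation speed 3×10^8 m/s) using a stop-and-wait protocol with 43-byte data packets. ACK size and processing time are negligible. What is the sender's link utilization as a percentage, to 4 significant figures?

t_tx = L/R = 344/32000000 = 1.075e-05 s.
t_prop = 36000000/300000000 = 0.12 s; RTT = 0.24 s.
Cycle = t_tx + RTT = 0.240011 s.
Utilization = t_tx / cycle = 1.075e-05/0.240011 = 0.004479 %.

0.004479 %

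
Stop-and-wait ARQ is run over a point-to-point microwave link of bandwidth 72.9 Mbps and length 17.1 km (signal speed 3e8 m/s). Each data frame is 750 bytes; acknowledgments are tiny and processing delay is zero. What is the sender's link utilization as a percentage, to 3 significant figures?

t_tx = L/R = 6000/72900000 = 8.23045e-05 s.
t_prop = 17100/300000000 = 5.7e-05 s; RTT = 0.000114 s.
Cycle = t_tx + RTT = 0.000196305 s.
Utilization = t_tx / cycle = 8.23045e-05/0.000196305 = 41.9 %.

41.9 %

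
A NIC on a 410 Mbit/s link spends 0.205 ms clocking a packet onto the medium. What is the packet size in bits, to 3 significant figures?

84100 bits

L = R × t_tx = 410000000 b/s × 0.000205 s = 84050 bits.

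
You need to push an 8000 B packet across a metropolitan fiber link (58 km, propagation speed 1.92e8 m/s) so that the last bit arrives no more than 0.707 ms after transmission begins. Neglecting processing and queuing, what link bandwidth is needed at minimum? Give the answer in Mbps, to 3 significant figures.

158 Mbps

L = 64000 bits.
Propagation delay = 58000 / 192000000 = 0.302083 ms.
Transmission budget = 0.707 − 0.302083 = 0.404917 ms.
R ≥ L / t_tx = 64000 bits / 0.000404917 s = 158 Mbps.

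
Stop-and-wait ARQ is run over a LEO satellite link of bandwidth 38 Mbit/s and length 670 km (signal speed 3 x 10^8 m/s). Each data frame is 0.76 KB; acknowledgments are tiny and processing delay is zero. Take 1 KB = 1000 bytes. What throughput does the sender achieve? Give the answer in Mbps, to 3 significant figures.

1.31 Mbps

t_tx = L/R = 6080/38000000 = 0.00016 s.
t_prop = 670000/300000000 = 0.00223333 s; RTT = 0.00446667 s.
Cycle = t_tx + RTT = 0.00462667 s.
Throughput = L / cycle = 6080 / 0.00462667 = 1.31 Mbps.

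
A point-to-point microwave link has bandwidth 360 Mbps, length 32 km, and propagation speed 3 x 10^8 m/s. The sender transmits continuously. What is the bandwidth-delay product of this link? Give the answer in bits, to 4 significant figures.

38400 bits

Propagation delay = 32000 / 300000000 = 0.000106667 s.
BDP = R × t_prop = 360000000 × 0.000106667 = 38400 bits.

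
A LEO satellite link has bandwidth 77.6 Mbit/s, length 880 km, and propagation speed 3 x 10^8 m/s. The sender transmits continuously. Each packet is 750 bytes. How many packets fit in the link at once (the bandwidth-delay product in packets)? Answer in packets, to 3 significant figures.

37.9 packets

Propagation delay = 880000 / 300000000 = 0.00293333 s.
BDP = R × t_prop = 77600000 × 0.00293333 = 227627 bits.
In packets of 6000 bits: 37.9 packets.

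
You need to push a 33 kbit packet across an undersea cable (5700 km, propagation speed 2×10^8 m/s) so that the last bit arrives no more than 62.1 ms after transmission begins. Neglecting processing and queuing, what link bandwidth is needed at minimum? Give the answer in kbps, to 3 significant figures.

Propagation delay = 5700000 / 200000000 = 28.5 ms.
Transmission budget = 62.1 − 28.5 = 33.6 ms.
R ≥ L / t_tx = 33000 bits / 0.0336 s = 982 kbps.

982 kbps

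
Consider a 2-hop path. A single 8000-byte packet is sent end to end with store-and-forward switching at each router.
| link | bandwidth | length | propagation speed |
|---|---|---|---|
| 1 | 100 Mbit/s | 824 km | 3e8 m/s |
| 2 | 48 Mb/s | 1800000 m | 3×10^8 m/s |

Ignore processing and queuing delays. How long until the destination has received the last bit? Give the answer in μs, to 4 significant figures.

10720 μs

L = 8000 × 8 = 64000 bits.
Transmission delays (L/R per hop): 640, 1333.33 μs; sum = 1973.33 μs.
Propagation delays (d/s per hop): 2746.67, 6000 μs; sum = 8746.67 μs.
End-to-end = 10720 μs.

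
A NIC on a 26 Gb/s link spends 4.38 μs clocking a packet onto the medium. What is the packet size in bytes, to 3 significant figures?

L = R × t_tx = 26000000000 b/s × 4.38e-06 s = 113880 bits.
In bytes: 113880 / 8 = 14200 bytes.

14200 bytes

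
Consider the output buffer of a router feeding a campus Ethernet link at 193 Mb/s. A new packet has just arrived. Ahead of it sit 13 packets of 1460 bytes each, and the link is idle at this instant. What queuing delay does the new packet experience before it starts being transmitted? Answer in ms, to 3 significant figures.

0.787 ms

Each queued packet: L/R = 11680/193000000 = 0.0605181 ms.
13 queued → 0.786736 ms.
Queuing delay = 0.787 ms.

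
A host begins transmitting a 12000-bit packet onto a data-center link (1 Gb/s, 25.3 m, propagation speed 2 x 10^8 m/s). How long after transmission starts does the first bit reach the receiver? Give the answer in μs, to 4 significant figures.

First bit experiences only propagation delay: d/s = 25.3/200000000 = 0.1265 μs.

0.1265 μs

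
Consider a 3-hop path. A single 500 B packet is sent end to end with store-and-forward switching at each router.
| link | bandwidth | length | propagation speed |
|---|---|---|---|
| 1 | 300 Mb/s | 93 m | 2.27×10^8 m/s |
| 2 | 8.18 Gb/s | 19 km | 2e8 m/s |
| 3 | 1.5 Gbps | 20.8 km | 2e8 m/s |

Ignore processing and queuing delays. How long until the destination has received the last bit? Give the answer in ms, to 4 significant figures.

L = 500 × 8 = 4000 bits.
Transmission delays (L/R per hop): 0.0133333, 0.000488998, 0.00266667 ms; sum = 0.016489 ms.
Propagation delays (d/s per hop): 0.000409692, 0.095, 0.104 ms; sum = 0.19941 ms.
End-to-end = 0.2159 ms.

0.2159 ms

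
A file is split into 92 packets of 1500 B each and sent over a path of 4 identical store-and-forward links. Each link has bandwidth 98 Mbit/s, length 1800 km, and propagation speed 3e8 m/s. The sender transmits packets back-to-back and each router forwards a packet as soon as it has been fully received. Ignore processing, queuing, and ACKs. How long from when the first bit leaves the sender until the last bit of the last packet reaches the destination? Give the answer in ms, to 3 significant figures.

35.6 ms

Per-hop transmission t_tx = L/R = 12000/98000000 = 0.122449 ms.
Per-hop propagation t_prop = 1800000/300000000 = 6 ms.
Pipeline fill: first packet needs 4·t_tx to clear all hops; remaining 91 packets each add one t_tx.
Total = (4+92-1)·t_tx + 4·t_prop = 95·0.122449 + 4·6 = 35.6 ms.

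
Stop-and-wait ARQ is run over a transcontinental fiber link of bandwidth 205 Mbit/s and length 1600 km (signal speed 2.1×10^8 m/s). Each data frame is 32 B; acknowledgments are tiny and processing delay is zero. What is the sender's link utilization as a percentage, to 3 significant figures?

0.00819 %

t_tx = L/R = 256/205000000 = 1.24878e-06 s.
t_prop = 1600000/210000000 = 0.00761905 s; RTT = 0.0152381 s.
Cycle = t_tx + RTT = 0.0152393 s.
Utilization = t_tx / cycle = 1.24878e-06/0.0152393 = 0.00819 %.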